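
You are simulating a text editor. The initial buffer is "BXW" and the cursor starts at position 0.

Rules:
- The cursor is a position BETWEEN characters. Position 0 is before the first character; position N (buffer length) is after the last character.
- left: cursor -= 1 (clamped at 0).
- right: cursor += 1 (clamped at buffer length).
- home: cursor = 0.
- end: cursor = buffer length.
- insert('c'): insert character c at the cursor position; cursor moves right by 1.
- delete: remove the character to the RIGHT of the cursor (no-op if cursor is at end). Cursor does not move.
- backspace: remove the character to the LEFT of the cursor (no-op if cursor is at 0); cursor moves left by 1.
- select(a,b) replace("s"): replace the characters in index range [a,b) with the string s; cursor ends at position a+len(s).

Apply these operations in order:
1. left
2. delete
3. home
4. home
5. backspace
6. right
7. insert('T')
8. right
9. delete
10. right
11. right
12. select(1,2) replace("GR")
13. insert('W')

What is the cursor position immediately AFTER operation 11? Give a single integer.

Answer: 3

Derivation:
After op 1 (left): buf='BXW' cursor=0
After op 2 (delete): buf='XW' cursor=0
After op 3 (home): buf='XW' cursor=0
After op 4 (home): buf='XW' cursor=0
After op 5 (backspace): buf='XW' cursor=0
After op 6 (right): buf='XW' cursor=1
After op 7 (insert('T')): buf='XTW' cursor=2
After op 8 (right): buf='XTW' cursor=3
After op 9 (delete): buf='XTW' cursor=3
After op 10 (right): buf='XTW' cursor=3
After op 11 (right): buf='XTW' cursor=3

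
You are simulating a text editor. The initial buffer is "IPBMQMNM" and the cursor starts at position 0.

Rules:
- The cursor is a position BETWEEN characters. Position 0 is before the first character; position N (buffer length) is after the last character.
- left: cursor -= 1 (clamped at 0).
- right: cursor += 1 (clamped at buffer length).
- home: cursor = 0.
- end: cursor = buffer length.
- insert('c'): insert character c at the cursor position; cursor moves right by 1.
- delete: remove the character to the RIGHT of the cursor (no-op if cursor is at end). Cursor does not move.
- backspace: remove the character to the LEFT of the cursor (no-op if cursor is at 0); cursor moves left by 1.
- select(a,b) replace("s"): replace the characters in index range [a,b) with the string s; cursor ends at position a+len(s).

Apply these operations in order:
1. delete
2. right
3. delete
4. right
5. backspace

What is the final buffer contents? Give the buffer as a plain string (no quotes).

Answer: PQMNM

Derivation:
After op 1 (delete): buf='PBMQMNM' cursor=0
After op 2 (right): buf='PBMQMNM' cursor=1
After op 3 (delete): buf='PMQMNM' cursor=1
After op 4 (right): buf='PMQMNM' cursor=2
After op 5 (backspace): buf='PQMNM' cursor=1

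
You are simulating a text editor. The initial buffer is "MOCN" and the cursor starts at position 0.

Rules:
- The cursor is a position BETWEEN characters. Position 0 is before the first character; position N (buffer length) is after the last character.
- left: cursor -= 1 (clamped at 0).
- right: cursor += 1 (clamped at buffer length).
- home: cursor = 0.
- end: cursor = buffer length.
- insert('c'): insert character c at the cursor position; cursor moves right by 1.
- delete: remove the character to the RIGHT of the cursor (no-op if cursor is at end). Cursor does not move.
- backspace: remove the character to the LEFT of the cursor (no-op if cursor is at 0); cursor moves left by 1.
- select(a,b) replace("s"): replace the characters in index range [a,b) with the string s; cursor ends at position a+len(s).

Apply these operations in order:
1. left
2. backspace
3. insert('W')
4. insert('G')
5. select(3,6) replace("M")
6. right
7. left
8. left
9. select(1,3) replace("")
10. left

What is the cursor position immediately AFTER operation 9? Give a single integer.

After op 1 (left): buf='MOCN' cursor=0
After op 2 (backspace): buf='MOCN' cursor=0
After op 3 (insert('W')): buf='WMOCN' cursor=1
After op 4 (insert('G')): buf='WGMOCN' cursor=2
After op 5 (select(3,6) replace("M")): buf='WGMM' cursor=4
After op 6 (right): buf='WGMM' cursor=4
After op 7 (left): buf='WGMM' cursor=3
After op 8 (left): buf='WGMM' cursor=2
After op 9 (select(1,3) replace("")): buf='WM' cursor=1

Answer: 1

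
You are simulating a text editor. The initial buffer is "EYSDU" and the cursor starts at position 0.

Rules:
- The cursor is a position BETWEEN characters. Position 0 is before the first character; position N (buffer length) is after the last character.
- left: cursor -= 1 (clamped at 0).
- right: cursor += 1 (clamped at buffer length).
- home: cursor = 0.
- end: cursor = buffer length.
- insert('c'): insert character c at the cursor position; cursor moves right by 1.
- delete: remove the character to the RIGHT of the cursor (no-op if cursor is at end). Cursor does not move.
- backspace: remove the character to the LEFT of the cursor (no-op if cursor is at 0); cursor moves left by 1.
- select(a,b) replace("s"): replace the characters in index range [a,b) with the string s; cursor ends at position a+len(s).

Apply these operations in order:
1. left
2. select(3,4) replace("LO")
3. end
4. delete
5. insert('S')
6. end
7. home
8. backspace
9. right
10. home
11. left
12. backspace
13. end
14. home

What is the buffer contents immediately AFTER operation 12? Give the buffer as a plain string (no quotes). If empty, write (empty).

After op 1 (left): buf='EYSDU' cursor=0
After op 2 (select(3,4) replace("LO")): buf='EYSLOU' cursor=5
After op 3 (end): buf='EYSLOU' cursor=6
After op 4 (delete): buf='EYSLOU' cursor=6
After op 5 (insert('S')): buf='EYSLOUS' cursor=7
After op 6 (end): buf='EYSLOUS' cursor=7
After op 7 (home): buf='EYSLOUS' cursor=0
After op 8 (backspace): buf='EYSLOUS' cursor=0
After op 9 (right): buf='EYSLOUS' cursor=1
After op 10 (home): buf='EYSLOUS' cursor=0
After op 11 (left): buf='EYSLOUS' cursor=0
After op 12 (backspace): buf='EYSLOUS' cursor=0

Answer: EYSLOUS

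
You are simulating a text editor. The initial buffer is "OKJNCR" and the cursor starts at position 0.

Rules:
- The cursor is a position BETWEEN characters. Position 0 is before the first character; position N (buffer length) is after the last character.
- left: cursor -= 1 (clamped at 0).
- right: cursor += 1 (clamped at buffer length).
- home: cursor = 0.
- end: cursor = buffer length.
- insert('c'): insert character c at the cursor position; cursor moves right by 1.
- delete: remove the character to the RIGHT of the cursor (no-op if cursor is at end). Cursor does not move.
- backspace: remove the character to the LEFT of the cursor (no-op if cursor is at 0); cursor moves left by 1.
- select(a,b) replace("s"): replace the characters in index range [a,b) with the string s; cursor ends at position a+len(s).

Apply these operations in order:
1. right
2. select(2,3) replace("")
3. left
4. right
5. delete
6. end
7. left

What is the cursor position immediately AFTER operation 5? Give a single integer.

Answer: 2

Derivation:
After op 1 (right): buf='OKJNCR' cursor=1
After op 2 (select(2,3) replace("")): buf='OKNCR' cursor=2
After op 3 (left): buf='OKNCR' cursor=1
After op 4 (right): buf='OKNCR' cursor=2
After op 5 (delete): buf='OKCR' cursor=2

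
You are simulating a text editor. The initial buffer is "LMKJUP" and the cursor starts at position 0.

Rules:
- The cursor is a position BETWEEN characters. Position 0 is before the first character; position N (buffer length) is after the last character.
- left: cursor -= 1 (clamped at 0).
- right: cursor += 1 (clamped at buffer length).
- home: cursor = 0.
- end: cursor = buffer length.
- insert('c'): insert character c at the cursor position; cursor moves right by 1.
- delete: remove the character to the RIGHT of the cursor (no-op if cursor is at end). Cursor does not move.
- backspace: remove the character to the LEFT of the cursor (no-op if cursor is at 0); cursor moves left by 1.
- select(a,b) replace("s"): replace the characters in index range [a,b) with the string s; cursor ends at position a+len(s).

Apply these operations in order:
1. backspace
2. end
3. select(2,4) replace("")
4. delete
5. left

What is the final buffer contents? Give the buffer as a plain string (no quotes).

After op 1 (backspace): buf='LMKJUP' cursor=0
After op 2 (end): buf='LMKJUP' cursor=6
After op 3 (select(2,4) replace("")): buf='LMUP' cursor=2
After op 4 (delete): buf='LMP' cursor=2
After op 5 (left): buf='LMP' cursor=1

Answer: LMP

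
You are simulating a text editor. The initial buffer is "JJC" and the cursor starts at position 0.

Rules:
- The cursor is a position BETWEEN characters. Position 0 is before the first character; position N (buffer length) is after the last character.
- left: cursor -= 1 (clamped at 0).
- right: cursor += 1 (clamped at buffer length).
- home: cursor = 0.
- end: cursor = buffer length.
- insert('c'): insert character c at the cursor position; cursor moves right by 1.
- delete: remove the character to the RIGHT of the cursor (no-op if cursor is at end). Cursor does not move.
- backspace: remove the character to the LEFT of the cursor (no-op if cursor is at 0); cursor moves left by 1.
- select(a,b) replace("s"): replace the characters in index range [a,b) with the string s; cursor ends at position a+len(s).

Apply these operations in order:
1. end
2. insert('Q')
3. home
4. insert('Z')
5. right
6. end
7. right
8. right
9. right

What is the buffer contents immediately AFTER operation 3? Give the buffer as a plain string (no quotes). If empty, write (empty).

After op 1 (end): buf='JJC' cursor=3
After op 2 (insert('Q')): buf='JJCQ' cursor=4
After op 3 (home): buf='JJCQ' cursor=0

Answer: JJCQ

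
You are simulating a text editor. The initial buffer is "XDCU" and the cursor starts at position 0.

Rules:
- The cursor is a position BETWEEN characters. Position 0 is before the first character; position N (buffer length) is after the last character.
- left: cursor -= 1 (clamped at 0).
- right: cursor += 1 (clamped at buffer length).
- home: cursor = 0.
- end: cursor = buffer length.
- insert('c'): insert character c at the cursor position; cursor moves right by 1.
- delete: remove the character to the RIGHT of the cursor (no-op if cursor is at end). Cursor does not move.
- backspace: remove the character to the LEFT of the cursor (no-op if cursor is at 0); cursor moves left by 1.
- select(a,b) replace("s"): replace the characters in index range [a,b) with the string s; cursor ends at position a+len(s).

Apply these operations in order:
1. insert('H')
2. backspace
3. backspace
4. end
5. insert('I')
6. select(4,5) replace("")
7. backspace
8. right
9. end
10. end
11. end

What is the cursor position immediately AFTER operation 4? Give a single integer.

After op 1 (insert('H')): buf='HXDCU' cursor=1
After op 2 (backspace): buf='XDCU' cursor=0
After op 3 (backspace): buf='XDCU' cursor=0
After op 4 (end): buf='XDCU' cursor=4

Answer: 4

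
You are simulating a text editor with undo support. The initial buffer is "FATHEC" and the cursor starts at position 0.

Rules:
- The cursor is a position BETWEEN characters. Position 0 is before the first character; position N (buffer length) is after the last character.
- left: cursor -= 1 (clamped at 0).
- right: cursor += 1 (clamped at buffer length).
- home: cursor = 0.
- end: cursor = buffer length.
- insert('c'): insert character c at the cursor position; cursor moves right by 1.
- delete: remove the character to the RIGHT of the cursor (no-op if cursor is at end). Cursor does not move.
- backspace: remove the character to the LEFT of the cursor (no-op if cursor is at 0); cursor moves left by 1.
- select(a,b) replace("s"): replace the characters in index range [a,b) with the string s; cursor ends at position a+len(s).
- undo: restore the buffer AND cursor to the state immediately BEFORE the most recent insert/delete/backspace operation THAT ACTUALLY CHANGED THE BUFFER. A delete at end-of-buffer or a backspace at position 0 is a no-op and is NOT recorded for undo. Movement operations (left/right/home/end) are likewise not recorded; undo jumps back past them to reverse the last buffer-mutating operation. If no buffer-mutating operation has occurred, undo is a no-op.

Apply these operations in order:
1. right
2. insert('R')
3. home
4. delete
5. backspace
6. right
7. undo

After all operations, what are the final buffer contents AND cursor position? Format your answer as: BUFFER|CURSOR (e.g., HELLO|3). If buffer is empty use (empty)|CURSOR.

Answer: FRATHEC|0

Derivation:
After op 1 (right): buf='FATHEC' cursor=1
After op 2 (insert('R')): buf='FRATHEC' cursor=2
After op 3 (home): buf='FRATHEC' cursor=0
After op 4 (delete): buf='RATHEC' cursor=0
After op 5 (backspace): buf='RATHEC' cursor=0
After op 6 (right): buf='RATHEC' cursor=1
After op 7 (undo): buf='FRATHEC' cursor=0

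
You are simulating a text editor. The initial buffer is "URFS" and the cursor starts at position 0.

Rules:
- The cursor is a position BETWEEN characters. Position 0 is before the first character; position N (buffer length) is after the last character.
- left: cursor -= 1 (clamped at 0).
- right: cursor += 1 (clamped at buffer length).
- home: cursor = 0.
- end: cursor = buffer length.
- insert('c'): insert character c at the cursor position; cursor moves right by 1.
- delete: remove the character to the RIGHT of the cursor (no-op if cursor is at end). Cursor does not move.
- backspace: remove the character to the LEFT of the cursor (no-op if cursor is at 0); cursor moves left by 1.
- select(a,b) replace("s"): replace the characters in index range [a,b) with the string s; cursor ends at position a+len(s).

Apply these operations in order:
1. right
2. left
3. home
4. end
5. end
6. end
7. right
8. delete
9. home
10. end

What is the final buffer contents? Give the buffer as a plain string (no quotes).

After op 1 (right): buf='URFS' cursor=1
After op 2 (left): buf='URFS' cursor=0
After op 3 (home): buf='URFS' cursor=0
After op 4 (end): buf='URFS' cursor=4
After op 5 (end): buf='URFS' cursor=4
After op 6 (end): buf='URFS' cursor=4
After op 7 (right): buf='URFS' cursor=4
After op 8 (delete): buf='URFS' cursor=4
After op 9 (home): buf='URFS' cursor=0
After op 10 (end): buf='URFS' cursor=4

Answer: URFS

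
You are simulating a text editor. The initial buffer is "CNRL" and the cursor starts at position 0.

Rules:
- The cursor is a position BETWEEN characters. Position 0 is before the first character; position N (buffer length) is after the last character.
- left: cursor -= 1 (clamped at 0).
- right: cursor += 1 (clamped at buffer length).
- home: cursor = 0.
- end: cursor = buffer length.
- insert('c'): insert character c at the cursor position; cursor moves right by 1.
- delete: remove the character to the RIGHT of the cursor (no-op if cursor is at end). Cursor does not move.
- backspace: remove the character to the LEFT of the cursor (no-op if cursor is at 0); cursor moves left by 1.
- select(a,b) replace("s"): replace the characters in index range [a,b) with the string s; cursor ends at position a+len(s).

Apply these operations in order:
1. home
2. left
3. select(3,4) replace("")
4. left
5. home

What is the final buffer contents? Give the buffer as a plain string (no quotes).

Answer: CNR

Derivation:
After op 1 (home): buf='CNRL' cursor=0
After op 2 (left): buf='CNRL' cursor=0
After op 3 (select(3,4) replace("")): buf='CNR' cursor=3
After op 4 (left): buf='CNR' cursor=2
After op 5 (home): buf='CNR' cursor=0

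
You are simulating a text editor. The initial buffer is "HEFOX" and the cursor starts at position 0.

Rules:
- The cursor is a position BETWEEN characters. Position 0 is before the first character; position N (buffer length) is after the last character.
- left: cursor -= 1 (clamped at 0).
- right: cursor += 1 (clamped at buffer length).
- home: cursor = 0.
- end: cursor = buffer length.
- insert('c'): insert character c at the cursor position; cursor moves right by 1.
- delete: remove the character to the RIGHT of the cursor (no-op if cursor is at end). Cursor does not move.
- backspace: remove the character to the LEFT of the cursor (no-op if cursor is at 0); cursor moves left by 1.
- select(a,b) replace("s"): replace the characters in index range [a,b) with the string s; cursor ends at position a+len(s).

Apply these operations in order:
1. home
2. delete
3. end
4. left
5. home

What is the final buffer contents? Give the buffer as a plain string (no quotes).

Answer: EFOX

Derivation:
After op 1 (home): buf='HEFOX' cursor=0
After op 2 (delete): buf='EFOX' cursor=0
After op 3 (end): buf='EFOX' cursor=4
After op 4 (left): buf='EFOX' cursor=3
After op 5 (home): buf='EFOX' cursor=0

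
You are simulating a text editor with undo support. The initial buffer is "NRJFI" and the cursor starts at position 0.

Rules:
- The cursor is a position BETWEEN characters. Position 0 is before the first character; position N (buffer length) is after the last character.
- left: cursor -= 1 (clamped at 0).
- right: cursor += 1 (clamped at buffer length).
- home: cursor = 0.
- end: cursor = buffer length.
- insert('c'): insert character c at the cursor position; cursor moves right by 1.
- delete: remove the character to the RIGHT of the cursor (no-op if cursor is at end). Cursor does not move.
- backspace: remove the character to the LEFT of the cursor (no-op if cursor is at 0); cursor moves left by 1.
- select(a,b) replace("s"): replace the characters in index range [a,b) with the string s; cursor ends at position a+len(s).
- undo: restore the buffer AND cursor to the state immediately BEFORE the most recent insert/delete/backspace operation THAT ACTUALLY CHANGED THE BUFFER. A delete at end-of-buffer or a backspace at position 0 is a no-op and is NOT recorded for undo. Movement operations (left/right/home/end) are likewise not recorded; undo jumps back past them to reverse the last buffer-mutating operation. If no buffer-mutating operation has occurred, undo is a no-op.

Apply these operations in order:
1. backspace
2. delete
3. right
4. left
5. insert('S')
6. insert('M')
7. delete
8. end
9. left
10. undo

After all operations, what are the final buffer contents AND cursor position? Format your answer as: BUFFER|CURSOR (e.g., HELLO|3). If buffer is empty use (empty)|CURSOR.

After op 1 (backspace): buf='NRJFI' cursor=0
After op 2 (delete): buf='RJFI' cursor=0
After op 3 (right): buf='RJFI' cursor=1
After op 4 (left): buf='RJFI' cursor=0
After op 5 (insert('S')): buf='SRJFI' cursor=1
After op 6 (insert('M')): buf='SMRJFI' cursor=2
After op 7 (delete): buf='SMJFI' cursor=2
After op 8 (end): buf='SMJFI' cursor=5
After op 9 (left): buf='SMJFI' cursor=4
After op 10 (undo): buf='SMRJFI' cursor=2

Answer: SMRJFI|2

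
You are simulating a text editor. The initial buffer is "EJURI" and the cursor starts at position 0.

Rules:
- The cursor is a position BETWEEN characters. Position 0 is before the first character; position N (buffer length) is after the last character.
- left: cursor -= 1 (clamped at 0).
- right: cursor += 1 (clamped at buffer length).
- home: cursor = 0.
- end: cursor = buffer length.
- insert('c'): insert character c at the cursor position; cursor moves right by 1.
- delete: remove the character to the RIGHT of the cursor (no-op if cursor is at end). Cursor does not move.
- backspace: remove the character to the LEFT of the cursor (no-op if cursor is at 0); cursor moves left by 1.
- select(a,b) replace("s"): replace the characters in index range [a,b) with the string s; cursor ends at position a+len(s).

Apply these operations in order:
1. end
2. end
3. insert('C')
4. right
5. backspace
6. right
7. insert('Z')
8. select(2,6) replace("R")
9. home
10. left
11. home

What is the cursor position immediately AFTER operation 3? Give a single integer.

Answer: 6

Derivation:
After op 1 (end): buf='EJURI' cursor=5
After op 2 (end): buf='EJURI' cursor=5
After op 3 (insert('C')): buf='EJURIC' cursor=6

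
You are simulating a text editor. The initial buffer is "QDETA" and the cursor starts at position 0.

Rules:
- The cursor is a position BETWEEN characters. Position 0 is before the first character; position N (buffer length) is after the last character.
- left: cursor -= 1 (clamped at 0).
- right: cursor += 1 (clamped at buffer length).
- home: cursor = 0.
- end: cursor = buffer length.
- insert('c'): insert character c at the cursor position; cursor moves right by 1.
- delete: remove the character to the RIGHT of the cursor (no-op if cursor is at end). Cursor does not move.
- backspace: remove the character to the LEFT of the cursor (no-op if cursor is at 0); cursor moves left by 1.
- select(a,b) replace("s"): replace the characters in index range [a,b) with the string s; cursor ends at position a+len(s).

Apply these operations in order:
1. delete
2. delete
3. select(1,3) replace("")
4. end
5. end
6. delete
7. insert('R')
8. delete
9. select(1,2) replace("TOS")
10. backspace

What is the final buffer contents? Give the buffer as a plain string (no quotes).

Answer: ETO

Derivation:
After op 1 (delete): buf='DETA' cursor=0
After op 2 (delete): buf='ETA' cursor=0
After op 3 (select(1,3) replace("")): buf='E' cursor=1
After op 4 (end): buf='E' cursor=1
After op 5 (end): buf='E' cursor=1
After op 6 (delete): buf='E' cursor=1
After op 7 (insert('R')): buf='ER' cursor=2
After op 8 (delete): buf='ER' cursor=2
After op 9 (select(1,2) replace("TOS")): buf='ETOS' cursor=4
After op 10 (backspace): buf='ETO' cursor=3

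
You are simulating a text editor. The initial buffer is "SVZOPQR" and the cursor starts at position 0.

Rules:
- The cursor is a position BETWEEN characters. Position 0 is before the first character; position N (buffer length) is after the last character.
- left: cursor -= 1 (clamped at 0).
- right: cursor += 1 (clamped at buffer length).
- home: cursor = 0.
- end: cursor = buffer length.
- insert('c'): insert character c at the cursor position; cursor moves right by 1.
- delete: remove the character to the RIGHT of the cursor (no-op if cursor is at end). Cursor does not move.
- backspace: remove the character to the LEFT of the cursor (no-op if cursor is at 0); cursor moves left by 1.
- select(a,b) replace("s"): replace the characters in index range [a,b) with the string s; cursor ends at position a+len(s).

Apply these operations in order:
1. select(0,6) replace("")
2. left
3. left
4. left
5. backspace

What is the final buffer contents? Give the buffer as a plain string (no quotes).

After op 1 (select(0,6) replace("")): buf='R' cursor=0
After op 2 (left): buf='R' cursor=0
After op 3 (left): buf='R' cursor=0
After op 4 (left): buf='R' cursor=0
After op 5 (backspace): buf='R' cursor=0

Answer: R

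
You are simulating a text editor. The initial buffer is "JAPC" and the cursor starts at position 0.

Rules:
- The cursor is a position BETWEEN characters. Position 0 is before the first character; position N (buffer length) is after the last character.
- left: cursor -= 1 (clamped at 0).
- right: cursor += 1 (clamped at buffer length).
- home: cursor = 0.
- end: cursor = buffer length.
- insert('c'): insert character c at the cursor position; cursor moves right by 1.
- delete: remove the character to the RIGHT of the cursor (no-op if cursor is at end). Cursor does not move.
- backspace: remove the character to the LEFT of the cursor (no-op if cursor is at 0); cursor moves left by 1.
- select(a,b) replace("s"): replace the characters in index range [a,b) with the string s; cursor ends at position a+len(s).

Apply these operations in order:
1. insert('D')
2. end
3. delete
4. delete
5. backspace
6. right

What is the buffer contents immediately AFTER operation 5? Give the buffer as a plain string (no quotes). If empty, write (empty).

Answer: DJAP

Derivation:
After op 1 (insert('D')): buf='DJAPC' cursor=1
After op 2 (end): buf='DJAPC' cursor=5
After op 3 (delete): buf='DJAPC' cursor=5
After op 4 (delete): buf='DJAPC' cursor=5
After op 5 (backspace): buf='DJAP' cursor=4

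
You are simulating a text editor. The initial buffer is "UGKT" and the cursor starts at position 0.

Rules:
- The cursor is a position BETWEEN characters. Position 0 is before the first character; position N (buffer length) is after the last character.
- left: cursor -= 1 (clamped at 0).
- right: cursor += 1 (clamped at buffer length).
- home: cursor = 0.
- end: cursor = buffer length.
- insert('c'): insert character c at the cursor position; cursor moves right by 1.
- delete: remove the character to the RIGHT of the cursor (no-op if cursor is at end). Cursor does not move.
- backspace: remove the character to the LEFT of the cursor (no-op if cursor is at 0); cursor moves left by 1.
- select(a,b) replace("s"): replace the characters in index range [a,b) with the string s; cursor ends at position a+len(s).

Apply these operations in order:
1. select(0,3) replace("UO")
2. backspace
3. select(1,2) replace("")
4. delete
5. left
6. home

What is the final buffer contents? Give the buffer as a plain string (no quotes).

Answer: U

Derivation:
After op 1 (select(0,3) replace("UO")): buf='UOT' cursor=2
After op 2 (backspace): buf='UT' cursor=1
After op 3 (select(1,2) replace("")): buf='U' cursor=1
After op 4 (delete): buf='U' cursor=1
After op 5 (left): buf='U' cursor=0
After op 6 (home): buf='U' cursor=0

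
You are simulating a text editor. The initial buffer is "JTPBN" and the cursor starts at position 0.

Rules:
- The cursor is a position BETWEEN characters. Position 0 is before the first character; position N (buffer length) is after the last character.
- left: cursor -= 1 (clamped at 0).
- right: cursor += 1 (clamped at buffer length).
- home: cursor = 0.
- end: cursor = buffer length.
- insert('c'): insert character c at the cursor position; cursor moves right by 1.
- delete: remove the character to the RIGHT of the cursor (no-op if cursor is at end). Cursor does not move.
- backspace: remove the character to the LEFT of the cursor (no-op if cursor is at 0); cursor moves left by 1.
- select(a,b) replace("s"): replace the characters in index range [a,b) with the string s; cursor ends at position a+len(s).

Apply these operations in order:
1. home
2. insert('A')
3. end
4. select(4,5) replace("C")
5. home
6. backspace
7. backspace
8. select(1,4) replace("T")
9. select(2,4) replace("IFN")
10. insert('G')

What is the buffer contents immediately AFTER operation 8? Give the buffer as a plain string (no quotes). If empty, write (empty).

After op 1 (home): buf='JTPBN' cursor=0
After op 2 (insert('A')): buf='AJTPBN' cursor=1
After op 3 (end): buf='AJTPBN' cursor=6
After op 4 (select(4,5) replace("C")): buf='AJTPCN' cursor=5
After op 5 (home): buf='AJTPCN' cursor=0
After op 6 (backspace): buf='AJTPCN' cursor=0
After op 7 (backspace): buf='AJTPCN' cursor=0
After op 8 (select(1,4) replace("T")): buf='ATCN' cursor=2

Answer: ATCN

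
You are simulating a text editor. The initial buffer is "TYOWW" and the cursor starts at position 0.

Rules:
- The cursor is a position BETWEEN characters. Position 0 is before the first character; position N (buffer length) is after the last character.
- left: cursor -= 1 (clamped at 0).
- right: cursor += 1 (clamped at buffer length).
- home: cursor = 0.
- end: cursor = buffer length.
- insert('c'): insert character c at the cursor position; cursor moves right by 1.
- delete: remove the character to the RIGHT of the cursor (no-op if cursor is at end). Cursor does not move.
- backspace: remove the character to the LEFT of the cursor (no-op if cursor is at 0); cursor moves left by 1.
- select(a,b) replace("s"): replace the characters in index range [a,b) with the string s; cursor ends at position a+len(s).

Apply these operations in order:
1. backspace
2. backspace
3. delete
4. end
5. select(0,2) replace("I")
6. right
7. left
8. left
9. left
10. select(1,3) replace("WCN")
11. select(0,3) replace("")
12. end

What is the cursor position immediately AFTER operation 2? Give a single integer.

Answer: 0

Derivation:
After op 1 (backspace): buf='TYOWW' cursor=0
After op 2 (backspace): buf='TYOWW' cursor=0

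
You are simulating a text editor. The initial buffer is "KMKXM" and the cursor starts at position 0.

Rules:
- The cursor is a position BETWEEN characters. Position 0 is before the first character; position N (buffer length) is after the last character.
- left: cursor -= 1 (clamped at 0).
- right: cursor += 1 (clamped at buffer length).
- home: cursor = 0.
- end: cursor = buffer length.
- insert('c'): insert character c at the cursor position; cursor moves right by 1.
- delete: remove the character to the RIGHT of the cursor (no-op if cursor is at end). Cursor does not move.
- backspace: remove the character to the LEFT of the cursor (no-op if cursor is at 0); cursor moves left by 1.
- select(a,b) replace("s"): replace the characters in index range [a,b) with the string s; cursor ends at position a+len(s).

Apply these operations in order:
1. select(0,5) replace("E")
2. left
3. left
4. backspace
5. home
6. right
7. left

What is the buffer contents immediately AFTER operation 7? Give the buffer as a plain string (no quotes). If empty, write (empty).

Answer: E

Derivation:
After op 1 (select(0,5) replace("E")): buf='E' cursor=1
After op 2 (left): buf='E' cursor=0
After op 3 (left): buf='E' cursor=0
After op 4 (backspace): buf='E' cursor=0
After op 5 (home): buf='E' cursor=0
After op 6 (right): buf='E' cursor=1
After op 7 (left): buf='E' cursor=0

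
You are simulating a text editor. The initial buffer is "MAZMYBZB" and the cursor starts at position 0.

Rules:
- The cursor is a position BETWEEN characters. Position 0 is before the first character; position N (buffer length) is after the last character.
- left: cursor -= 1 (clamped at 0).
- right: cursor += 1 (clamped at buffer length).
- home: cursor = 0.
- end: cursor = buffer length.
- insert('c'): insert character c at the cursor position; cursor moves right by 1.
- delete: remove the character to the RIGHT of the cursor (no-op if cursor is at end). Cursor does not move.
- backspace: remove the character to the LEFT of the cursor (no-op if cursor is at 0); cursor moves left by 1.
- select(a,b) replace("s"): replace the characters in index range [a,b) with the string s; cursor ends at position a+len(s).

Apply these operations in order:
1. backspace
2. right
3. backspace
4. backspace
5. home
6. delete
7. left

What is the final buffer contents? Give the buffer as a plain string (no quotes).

Answer: ZMYBZB

Derivation:
After op 1 (backspace): buf='MAZMYBZB' cursor=0
After op 2 (right): buf='MAZMYBZB' cursor=1
After op 3 (backspace): buf='AZMYBZB' cursor=0
After op 4 (backspace): buf='AZMYBZB' cursor=0
After op 5 (home): buf='AZMYBZB' cursor=0
After op 6 (delete): buf='ZMYBZB' cursor=0
After op 7 (left): buf='ZMYBZB' cursor=0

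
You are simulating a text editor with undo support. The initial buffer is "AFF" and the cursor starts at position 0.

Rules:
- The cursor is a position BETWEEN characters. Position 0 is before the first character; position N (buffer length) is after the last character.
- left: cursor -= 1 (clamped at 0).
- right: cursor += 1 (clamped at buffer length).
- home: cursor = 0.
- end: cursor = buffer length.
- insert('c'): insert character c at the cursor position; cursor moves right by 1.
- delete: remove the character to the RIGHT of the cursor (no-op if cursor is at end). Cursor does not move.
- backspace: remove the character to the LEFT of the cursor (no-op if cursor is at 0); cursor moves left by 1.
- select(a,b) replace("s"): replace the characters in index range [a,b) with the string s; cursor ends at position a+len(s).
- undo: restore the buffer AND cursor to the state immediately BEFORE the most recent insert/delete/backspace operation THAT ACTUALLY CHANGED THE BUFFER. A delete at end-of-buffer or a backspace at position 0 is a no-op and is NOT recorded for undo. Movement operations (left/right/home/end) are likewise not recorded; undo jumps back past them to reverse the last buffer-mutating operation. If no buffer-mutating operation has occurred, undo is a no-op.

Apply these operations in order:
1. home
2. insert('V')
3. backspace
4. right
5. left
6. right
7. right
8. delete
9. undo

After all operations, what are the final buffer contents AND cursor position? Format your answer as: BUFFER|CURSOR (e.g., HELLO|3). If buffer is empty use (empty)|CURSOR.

Answer: AFF|2

Derivation:
After op 1 (home): buf='AFF' cursor=0
After op 2 (insert('V')): buf='VAFF' cursor=1
After op 3 (backspace): buf='AFF' cursor=0
After op 4 (right): buf='AFF' cursor=1
After op 5 (left): buf='AFF' cursor=0
After op 6 (right): buf='AFF' cursor=1
After op 7 (right): buf='AFF' cursor=2
After op 8 (delete): buf='AF' cursor=2
After op 9 (undo): buf='AFF' cursor=2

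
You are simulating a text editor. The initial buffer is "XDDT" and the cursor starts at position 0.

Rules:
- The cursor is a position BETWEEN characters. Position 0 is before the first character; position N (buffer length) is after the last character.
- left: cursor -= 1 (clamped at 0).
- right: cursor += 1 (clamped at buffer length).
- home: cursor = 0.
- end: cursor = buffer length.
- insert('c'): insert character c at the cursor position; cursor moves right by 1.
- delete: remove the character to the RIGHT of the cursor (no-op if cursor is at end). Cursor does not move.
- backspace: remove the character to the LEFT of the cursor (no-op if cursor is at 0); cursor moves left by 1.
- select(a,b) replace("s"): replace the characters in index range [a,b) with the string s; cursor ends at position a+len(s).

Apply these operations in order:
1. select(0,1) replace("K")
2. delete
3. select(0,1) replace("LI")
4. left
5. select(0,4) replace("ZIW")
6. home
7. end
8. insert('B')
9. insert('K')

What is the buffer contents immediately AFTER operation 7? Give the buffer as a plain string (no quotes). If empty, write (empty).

After op 1 (select(0,1) replace("K")): buf='KDDT' cursor=1
After op 2 (delete): buf='KDT' cursor=1
After op 3 (select(0,1) replace("LI")): buf='LIDT' cursor=2
After op 4 (left): buf='LIDT' cursor=1
After op 5 (select(0,4) replace("ZIW")): buf='ZIW' cursor=3
After op 6 (home): buf='ZIW' cursor=0
After op 7 (end): buf='ZIW' cursor=3

Answer: ZIW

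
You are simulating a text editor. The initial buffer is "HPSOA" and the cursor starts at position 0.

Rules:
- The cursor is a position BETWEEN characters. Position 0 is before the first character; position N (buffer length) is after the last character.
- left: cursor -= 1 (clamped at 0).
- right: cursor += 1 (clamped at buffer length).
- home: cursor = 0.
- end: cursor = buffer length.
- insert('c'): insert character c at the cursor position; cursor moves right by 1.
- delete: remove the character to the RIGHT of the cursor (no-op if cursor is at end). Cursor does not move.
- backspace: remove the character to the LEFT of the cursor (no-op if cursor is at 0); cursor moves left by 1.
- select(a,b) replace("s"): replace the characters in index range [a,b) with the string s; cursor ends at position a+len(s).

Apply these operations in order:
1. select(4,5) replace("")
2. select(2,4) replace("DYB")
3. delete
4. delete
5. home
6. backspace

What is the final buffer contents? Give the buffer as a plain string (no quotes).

Answer: HPDYB

Derivation:
After op 1 (select(4,5) replace("")): buf='HPSO' cursor=4
After op 2 (select(2,4) replace("DYB")): buf='HPDYB' cursor=5
After op 3 (delete): buf='HPDYB' cursor=5
After op 4 (delete): buf='HPDYB' cursor=5
After op 5 (home): buf='HPDYB' cursor=0
After op 6 (backspace): buf='HPDYB' cursor=0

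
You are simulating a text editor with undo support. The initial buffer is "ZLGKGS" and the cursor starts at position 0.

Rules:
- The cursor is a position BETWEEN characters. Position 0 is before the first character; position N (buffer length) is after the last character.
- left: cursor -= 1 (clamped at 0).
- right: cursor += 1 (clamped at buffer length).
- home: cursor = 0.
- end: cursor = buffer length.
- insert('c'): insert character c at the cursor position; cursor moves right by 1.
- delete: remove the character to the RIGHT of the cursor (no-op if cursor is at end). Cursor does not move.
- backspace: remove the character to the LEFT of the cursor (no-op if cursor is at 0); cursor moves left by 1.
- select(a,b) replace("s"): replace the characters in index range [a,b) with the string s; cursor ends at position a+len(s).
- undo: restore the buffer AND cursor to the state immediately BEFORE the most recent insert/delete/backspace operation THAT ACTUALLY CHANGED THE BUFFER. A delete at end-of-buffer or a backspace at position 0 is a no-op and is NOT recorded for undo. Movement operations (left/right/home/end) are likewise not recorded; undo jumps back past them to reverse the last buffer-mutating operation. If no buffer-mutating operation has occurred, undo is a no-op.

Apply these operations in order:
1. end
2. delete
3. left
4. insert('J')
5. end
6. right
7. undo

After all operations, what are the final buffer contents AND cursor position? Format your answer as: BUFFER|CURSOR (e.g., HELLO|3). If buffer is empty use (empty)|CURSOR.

Answer: ZLGKGS|5

Derivation:
After op 1 (end): buf='ZLGKGS' cursor=6
After op 2 (delete): buf='ZLGKGS' cursor=6
After op 3 (left): buf='ZLGKGS' cursor=5
After op 4 (insert('J')): buf='ZLGKGJS' cursor=6
After op 5 (end): buf='ZLGKGJS' cursor=7
After op 6 (right): buf='ZLGKGJS' cursor=7
After op 7 (undo): buf='ZLGKGS' cursor=5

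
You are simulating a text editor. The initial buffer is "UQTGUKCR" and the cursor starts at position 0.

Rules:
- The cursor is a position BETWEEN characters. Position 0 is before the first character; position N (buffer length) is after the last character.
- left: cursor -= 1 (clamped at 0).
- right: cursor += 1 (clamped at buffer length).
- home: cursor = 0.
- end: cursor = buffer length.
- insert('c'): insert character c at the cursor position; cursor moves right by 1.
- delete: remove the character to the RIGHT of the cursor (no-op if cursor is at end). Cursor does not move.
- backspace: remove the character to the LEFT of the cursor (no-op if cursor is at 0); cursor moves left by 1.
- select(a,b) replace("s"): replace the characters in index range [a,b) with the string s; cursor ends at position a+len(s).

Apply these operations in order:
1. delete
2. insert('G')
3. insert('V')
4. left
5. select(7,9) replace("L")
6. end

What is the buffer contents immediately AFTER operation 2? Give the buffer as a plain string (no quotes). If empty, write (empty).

Answer: GQTGUKCR

Derivation:
After op 1 (delete): buf='QTGUKCR' cursor=0
After op 2 (insert('G')): buf='GQTGUKCR' cursor=1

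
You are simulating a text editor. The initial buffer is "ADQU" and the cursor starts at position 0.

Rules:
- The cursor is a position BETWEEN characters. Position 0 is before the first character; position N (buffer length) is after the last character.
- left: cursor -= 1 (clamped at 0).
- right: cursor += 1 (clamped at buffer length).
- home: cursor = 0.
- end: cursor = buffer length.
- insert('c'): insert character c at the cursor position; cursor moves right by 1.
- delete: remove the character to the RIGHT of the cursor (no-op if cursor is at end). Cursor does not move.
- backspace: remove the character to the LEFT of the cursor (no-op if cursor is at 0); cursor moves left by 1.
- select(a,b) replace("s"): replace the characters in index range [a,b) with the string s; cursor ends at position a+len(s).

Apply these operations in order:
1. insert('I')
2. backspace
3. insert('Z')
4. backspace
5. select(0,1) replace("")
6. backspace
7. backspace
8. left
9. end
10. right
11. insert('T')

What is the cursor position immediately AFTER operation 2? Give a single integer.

After op 1 (insert('I')): buf='IADQU' cursor=1
After op 2 (backspace): buf='ADQU' cursor=0

Answer: 0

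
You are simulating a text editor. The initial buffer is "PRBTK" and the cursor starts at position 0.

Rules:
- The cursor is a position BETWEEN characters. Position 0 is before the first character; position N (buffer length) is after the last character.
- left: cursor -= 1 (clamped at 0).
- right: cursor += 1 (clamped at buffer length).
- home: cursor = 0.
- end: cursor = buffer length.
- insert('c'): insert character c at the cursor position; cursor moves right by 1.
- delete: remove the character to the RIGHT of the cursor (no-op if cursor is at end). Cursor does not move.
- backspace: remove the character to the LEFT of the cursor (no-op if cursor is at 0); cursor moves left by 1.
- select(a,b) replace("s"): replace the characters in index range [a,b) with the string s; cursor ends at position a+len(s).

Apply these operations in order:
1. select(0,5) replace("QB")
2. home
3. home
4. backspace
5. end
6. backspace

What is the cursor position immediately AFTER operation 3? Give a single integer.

After op 1 (select(0,5) replace("QB")): buf='QB' cursor=2
After op 2 (home): buf='QB' cursor=0
After op 3 (home): buf='QB' cursor=0

Answer: 0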